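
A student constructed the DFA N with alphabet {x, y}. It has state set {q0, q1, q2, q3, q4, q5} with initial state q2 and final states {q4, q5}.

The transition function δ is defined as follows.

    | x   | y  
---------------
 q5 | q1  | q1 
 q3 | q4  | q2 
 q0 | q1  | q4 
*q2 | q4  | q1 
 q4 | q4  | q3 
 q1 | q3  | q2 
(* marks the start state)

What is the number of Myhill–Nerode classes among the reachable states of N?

States {q0,q5} cannot be reached from the start state, so discard them.
P0 = {q4} | {q1,q2,q3}.
Split {q1,q2,q3} by δ(·,x) → {q2,q3} and {q1}.
On input y, block {q2,q3} splits into {q2} and {q3}.
The partition is now stable with 4 blocks: {q4} | {q2} | {q1} | {q3}.

4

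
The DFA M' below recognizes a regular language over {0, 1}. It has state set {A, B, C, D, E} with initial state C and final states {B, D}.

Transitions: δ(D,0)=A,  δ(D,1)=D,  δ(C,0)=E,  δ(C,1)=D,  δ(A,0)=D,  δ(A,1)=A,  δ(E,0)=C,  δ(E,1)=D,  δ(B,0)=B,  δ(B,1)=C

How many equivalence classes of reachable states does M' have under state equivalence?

First remove the unreachable states {B}; 4 states remain.
P0 = {D} | {A,C,E}.
Refine {A,C,E} on symbol 0: members go to different blocks, giving {C,E} and {A}.
No further refinement is possible. Final partition (3 blocks): {D} | {C,E} | {A}.

3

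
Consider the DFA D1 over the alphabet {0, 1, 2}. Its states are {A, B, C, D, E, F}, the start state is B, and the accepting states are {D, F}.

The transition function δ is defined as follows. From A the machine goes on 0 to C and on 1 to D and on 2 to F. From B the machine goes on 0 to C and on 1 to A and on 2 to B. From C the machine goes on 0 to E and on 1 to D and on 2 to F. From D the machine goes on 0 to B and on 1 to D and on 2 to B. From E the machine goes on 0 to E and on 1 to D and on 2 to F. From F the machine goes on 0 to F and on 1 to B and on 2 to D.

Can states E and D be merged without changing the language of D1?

No

All states are reachable from the start state.
P0 = {D,F} | {A,B,C,E}.
Refine {D,F} on symbol 0: members go to different blocks, giving {D} and {F}.
On input 1, block {A,B,C,E} splits into {A,C,E} and {B}.
The partition is now stable with 4 blocks: {D} | {A,C,E} | {F} | {B}.
E and D end up in different blocks, so they are distinguishable. For instance, the string 'ε' is accepted from only D.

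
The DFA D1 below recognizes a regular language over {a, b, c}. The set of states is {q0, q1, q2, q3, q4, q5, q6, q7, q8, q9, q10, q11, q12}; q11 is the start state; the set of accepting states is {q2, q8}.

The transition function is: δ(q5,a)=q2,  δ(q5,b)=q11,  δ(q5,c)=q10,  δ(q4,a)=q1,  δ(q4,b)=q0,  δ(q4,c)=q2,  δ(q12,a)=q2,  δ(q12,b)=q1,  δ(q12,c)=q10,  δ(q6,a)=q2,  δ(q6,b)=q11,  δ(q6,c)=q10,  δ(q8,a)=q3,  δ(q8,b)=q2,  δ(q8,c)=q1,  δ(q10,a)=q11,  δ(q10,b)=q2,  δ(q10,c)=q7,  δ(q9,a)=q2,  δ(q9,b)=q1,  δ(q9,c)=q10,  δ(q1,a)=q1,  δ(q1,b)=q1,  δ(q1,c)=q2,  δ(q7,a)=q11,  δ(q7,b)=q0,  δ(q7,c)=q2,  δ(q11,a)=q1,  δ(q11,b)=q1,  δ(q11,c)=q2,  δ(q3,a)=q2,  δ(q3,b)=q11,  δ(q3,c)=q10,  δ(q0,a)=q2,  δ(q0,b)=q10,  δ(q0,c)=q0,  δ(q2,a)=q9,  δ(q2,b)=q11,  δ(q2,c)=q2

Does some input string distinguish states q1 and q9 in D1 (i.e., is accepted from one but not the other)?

Yes

States {q3,q4,q5,q6,q8,q12} cannot be reached from the start state, so discard them.
Start with accepting vs non-accepting: {q2} | {q0,q1,q7,q9,q10,q11}.
Split {q0,q1,q7,q9,q10,q11} by δ(·,a) → {q1,q7,q10,q11} and {q0,q9}.
Refine {q1,q7,q10,q11} on symbol b: members go to different blocks, giving {q1,q11} and {q7} and {q10}.
Refine {q0,q9} on symbol b: members go to different blocks, giving {q0} and {q9}.
No further refinement is possible. Final partition (6 blocks): {q2} | {q1,q11} | {q0} | {q7} | {q10} | {q9}.
q1 and q9 end up in different blocks, so they are distinguishable. For instance, the string 'a' is accepted from only q9.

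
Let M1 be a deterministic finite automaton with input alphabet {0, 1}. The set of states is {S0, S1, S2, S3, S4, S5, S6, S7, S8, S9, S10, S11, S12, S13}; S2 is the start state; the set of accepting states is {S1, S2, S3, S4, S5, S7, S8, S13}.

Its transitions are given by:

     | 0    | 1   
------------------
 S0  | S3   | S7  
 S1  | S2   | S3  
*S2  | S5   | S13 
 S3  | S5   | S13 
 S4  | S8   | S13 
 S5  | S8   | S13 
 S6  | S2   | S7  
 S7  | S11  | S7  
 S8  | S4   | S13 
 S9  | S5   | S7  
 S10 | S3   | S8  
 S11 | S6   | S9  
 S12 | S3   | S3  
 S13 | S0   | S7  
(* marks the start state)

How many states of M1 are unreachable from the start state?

BFS from S2 reaches {S0, S2, S3, S4, S5, S6, S7, S8, S9, S11, S13}; the 3 state(s) S1, S10, S12 are never visited.

3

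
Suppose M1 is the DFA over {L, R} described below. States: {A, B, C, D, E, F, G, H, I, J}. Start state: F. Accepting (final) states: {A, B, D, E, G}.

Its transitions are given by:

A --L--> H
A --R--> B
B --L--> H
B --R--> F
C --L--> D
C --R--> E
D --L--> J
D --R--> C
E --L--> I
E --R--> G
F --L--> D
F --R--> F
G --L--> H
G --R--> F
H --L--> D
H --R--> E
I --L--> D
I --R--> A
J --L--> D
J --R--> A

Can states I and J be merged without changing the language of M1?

Yes

Start with accepting vs non-accepting: {A,B,D,E,G} | {C,F,H,I,J}.
On input R, block {A,B,D,E,G} splits into {B,D,G} and {A,E}.
Refine {C,F,H,I,J} on symbol R: members go to different blocks, giving {C,H,I,J} and {F}.
Refine {B,D,G} on symbol R: members go to different blocks, giving {B,G} and {D}.
Stable partition: {B,G} | {C,H,I,J} | {A,E} | {F} | {D} — 5 equivalence classes.
I and J lie in the same block of the stable partition, so they are equivalent — no string distinguishes them.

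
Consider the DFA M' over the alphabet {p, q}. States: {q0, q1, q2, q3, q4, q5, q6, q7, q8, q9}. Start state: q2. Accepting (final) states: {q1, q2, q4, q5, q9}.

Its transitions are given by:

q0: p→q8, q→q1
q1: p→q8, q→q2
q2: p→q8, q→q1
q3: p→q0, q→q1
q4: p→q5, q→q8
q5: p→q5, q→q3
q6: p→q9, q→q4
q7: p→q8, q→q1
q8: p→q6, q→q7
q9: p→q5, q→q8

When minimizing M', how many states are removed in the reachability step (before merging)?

Every one of the 10 states is reachable from q2.

0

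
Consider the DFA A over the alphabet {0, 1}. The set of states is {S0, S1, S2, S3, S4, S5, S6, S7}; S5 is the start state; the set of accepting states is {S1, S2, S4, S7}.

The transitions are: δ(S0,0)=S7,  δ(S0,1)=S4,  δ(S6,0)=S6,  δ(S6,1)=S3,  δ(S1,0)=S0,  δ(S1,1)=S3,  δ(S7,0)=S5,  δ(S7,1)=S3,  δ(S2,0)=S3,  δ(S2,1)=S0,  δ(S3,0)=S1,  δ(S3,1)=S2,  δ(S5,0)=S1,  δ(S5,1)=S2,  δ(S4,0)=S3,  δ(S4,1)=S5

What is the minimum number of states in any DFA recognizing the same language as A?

2

States {S6} cannot be reached from the start state, so discard them.
Start with accepting vs non-accepting: {S1,S2,S4,S7} | {S0,S3,S5}.
Stable partition: {S1,S2,S4,S7} | {S0,S3,S5} — 2 equivalence classes.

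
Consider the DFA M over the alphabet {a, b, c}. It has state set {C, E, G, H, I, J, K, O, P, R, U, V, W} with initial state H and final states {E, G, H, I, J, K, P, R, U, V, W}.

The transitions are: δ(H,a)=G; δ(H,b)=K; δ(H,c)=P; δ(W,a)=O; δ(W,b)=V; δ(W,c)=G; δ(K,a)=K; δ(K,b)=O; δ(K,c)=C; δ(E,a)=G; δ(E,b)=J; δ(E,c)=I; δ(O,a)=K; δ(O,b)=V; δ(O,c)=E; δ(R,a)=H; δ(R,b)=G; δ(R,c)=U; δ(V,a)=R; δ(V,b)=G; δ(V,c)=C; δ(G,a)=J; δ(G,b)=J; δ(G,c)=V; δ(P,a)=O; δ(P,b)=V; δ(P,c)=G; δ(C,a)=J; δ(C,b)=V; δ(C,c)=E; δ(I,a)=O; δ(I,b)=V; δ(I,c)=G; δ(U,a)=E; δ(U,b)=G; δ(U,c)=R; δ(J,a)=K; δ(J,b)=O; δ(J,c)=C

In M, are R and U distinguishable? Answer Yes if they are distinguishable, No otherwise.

No

First remove the unreachable states {W}; 12 states remain.
P0 = {E,G,H,I,J,K,P,R,U,V} | {C,O}.
Refine {E,G,H,I,J,K,P,R,U,V} on symbol a: members go to different blocks, giving {E,G,H,J,K,R,U,V} and {I,P}.
On input b, block {E,G,H,J,K,R,U,V} splits into {E,G,H,R,U,V} and {J,K}.
Refine {E,G,H,R,U,V} on symbol a: members go to different blocks, giving {E,H,R,U,V} and {G}.
Refine {E,H,R,U,V} on symbol a: members go to different blocks, giving {R,U,V} and {E,H}.
On input a, block {R,U,V} splits into {R,U} and {V}.
The partition is now stable with 7 blocks: {R,U} | {C,O} | {I,P} | {J,K} | {G} | {E,H} | {V}.
R and U lie in the same block of the stable partition, so they are equivalent — no string distinguishes them.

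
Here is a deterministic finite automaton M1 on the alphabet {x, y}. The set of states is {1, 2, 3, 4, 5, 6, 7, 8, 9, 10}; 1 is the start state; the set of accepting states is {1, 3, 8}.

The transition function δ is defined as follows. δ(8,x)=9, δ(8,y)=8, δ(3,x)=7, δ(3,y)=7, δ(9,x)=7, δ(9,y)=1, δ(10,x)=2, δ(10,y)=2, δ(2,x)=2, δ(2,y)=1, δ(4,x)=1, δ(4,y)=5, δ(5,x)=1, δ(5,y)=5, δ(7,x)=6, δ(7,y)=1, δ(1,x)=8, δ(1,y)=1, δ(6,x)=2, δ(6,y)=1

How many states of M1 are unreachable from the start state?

4

BFS from 1 reaches {1, 2, 6, 7, 8, 9}; the 4 state(s) 3, 4, 5, 10 are never visited.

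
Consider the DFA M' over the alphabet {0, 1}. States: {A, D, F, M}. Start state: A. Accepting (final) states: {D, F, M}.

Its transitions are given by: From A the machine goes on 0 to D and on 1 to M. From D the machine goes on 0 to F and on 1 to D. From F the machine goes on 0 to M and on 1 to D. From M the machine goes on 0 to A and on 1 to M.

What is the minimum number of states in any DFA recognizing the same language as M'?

All states are reachable from the start state.
Initial partition by acceptance: {D,F,M} | {A}.
Refine {D,F,M} on symbol 0: members go to different blocks, giving {D,F} and {M}.
On input 0, block {D,F} splits into {D} and {F}.
The partition is now stable with 4 blocks: {D} | {A} | {M} | {F}.

4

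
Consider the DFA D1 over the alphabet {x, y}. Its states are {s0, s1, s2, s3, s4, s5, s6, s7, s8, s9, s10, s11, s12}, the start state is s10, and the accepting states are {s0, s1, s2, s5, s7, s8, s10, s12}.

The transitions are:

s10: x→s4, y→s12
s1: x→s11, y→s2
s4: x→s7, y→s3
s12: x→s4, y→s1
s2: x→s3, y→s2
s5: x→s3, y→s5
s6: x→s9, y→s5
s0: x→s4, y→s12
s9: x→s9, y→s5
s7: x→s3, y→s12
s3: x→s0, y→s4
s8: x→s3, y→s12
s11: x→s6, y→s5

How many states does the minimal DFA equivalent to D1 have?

6

States {s8} cannot be reached from the start state, so discard them.
Start with accepting vs non-accepting: {s0,s1,s2,s5,s7,s10,s12} | {s3,s4,s6,s9,s11}.
Split {s3,s4,s6,s9,s11} by δ(·,x) → {s6,s9,s11} and {s3,s4}.
On input x, block {s0,s1,s2,s5,s7,s10,s12} splits into {s0,s2,s5,s7,s10,s12} and {s1}.
Refine {s0,s2,s5,s7,s10,s12} on symbol y: members go to different blocks, giving {s0,s2,s5,s7,s10} and {s12}.
On input y, block {s0,s2,s5,s7,s10} splits into {s0,s7,s10} and {s2,s5}.
The partition is now stable with 6 blocks: {s0,s7,s10} | {s6,s9,s11} | {s3,s4} | {s1} | {s12} | {s2,s5}.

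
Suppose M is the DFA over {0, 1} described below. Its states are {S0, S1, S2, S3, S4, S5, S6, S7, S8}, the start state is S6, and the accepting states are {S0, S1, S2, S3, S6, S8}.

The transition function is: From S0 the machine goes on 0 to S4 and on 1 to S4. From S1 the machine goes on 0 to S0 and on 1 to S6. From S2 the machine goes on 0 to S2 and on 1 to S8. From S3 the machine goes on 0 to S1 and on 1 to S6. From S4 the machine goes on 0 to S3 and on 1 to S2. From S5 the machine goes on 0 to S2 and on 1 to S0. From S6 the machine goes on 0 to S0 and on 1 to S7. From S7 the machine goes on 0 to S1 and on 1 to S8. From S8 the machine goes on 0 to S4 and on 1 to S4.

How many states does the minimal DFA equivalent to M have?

7

First remove the unreachable states {S5}; 8 states remain.
P0 = {S0,S1,S2,S3,S6,S8} | {S4,S7}.
On input 0, block {S0,S1,S2,S3,S6,S8} splits into {S1,S2,S3,S6} and {S0,S8}.
On input 0, block {S1,S2,S3,S6} splits into {S1,S6} and {S2,S3}.
Split {S1,S6} by δ(·,1) → {S1} and {S6}.
Refine {S4,S7} on symbol 0: members go to different blocks, giving {S4} and {S7}.
Split {S2,S3} by δ(·,0) → {S2} and {S3}.
The partition is now stable with 7 blocks: {S1} | {S4} | {S0,S8} | {S2} | {S6} | {S7} | {S3}.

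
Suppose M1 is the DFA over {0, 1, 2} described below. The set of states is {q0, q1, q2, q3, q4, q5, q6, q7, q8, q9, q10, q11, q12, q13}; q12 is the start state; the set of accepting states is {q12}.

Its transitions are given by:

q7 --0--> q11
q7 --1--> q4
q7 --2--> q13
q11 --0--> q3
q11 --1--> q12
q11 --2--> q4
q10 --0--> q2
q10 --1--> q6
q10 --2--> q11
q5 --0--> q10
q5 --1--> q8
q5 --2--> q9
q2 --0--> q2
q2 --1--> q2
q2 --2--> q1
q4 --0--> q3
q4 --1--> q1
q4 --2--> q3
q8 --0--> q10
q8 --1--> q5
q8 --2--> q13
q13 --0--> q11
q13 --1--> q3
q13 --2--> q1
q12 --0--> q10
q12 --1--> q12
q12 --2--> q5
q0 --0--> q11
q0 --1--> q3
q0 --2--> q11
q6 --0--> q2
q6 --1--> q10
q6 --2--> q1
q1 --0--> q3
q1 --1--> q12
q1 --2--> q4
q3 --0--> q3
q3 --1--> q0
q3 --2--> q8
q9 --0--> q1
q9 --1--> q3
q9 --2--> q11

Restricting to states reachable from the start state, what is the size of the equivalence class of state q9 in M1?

States {q7} cannot be reached from the start state, so discard them.
Initial partition by acceptance: {q12} | {q0,q1,q2,q3,q4,q5,q6,q8,q9,q10,q11,q13}.
Split {q0,q1,q2,q3,q4,q5,q6,q8,q9,q10,q11,q13} by δ(·,1) → {q0,q2,q3,q4,q5,q6,q8,q9,q10,q13} and {q1,q11}.
Refine {q0,q2,q3,q4,q5,q6,q8,q9,q10,q13} on symbol 0: members go to different blocks, giving {q2,q3,q4,q5,q6,q8,q10} and {q0,q9,q13}.
Refine {q2,q3,q4,q5,q6,q8,q10} on symbol 1: members go to different blocks, giving {q2,q5,q6,q8,q10} and {q3} and {q4}.
On input 2, block {q2,q5,q6,q8,q10} splits into {q2,q6,q10} and {q5,q8}.
The partition is now stable with 7 blocks: {q12} | {q2,q6,q10} | {q1,q11} | {q0,q9,q13} | {q3} | {q4} | {q5,q8}.
The equivalence class containing q9 is {q0,q9,q13}, of size 3.

3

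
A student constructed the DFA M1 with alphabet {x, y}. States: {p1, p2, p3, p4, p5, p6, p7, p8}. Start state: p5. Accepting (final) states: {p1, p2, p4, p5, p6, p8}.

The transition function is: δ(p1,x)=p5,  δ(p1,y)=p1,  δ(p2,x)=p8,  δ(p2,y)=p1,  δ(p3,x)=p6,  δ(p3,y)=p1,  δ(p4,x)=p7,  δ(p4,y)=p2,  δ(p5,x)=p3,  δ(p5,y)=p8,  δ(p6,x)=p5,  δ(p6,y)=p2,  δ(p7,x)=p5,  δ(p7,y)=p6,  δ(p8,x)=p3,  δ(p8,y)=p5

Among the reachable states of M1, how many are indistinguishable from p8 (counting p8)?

First remove the unreachable states {p4,p7}; 6 states remain.
Initial partition by acceptance: {p1,p2,p5,p6,p8} | {p3}.
Split {p1,p2,p5,p6,p8} by δ(·,x) → {p1,p2,p6} and {p5,p8}.
The partition is now stable with 3 blocks: {p1,p2,p6} | {p3} | {p5,p8}.
The equivalence class containing p8 is {p5,p8}, of size 2.

2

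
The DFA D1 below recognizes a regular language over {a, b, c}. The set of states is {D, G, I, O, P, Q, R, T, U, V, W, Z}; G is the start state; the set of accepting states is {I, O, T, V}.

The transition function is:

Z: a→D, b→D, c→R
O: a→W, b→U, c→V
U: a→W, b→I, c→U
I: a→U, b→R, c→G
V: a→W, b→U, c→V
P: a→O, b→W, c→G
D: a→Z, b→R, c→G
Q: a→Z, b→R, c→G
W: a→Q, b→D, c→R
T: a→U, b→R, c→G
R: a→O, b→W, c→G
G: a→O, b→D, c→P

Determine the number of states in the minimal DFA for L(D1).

7

States {T} cannot be reached from the start state, so discard them.
P0 = {I,O,V} | {D,G,P,Q,R,U,W,Z}.
Refine {I,O,V} on symbol c: members go to different blocks, giving {O,V} and {I}.
Split {D,G,P,Q,R,U,W,Z} by δ(·,a) → {D,Q,U,W,Z} and {G,P,R}.
On input b, block {D,Q,U,W,Z} splits into {W,Z} and {D,Q} and {U}.
On input b, block {G,P,R} splits into {P,R} and {G}.
No further refinement is possible. Final partition (7 blocks): {O,V} | {W,Z} | {I} | {P,R} | {D,Q} | {U} | {G}.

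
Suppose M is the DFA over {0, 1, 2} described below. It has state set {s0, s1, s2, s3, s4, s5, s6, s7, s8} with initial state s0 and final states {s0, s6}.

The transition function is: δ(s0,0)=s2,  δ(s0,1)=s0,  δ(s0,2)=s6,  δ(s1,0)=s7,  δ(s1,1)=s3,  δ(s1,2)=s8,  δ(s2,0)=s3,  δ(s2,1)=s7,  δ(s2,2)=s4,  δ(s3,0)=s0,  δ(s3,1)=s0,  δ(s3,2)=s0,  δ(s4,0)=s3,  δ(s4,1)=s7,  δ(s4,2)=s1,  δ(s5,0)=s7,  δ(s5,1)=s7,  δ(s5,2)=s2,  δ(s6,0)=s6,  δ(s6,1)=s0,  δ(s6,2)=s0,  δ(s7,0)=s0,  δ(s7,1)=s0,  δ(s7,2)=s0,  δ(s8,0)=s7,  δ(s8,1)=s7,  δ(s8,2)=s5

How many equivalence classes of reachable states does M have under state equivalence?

4

Start with accepting vs non-accepting: {s0,s6} | {s1,s2,s3,s4,s5,s7,s8}.
Split {s0,s6} by δ(·,0) → {s0} and {s6}.
Split {s1,s2,s3,s4,s5,s7,s8} by δ(·,0) → {s1,s2,s4,s5,s8} and {s3,s7}.
The partition is now stable with 4 blocks: {s0} | {s1,s2,s4,s5,s8} | {s6} | {s3,s7}.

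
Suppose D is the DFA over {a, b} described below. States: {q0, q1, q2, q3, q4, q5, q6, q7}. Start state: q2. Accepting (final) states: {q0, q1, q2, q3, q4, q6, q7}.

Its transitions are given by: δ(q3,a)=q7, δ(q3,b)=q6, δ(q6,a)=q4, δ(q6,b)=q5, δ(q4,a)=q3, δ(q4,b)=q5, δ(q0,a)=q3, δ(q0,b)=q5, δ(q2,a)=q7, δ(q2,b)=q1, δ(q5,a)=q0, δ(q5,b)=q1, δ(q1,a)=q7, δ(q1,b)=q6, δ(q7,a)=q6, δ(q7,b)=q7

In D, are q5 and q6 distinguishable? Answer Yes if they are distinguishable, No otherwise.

Every state is reachable, so we keep all 8.
P0 = {q0,q1,q2,q3,q4,q6,q7} | {q5}.
Split {q0,q1,q2,q3,q4,q6,q7} by δ(·,b) → {q1,q2,q3,q7} and {q0,q4,q6}.
On input a, block {q1,q2,q3,q7} splits into {q1,q2,q3} and {q7}.
Split {q1,q2,q3} by δ(·,b) → {q1,q3} and {q2}.
On input a, block {q0,q4,q6} splits into {q0,q4} and {q6}.
No further refinement is possible. Final partition (6 blocks): {q1,q3} | {q5} | {q0,q4} | {q7} | {q2} | {q6}.
q5 and q6 end up in different blocks, so they are distinguishable. For instance, the string 'ε' is accepted from only q6.

Yes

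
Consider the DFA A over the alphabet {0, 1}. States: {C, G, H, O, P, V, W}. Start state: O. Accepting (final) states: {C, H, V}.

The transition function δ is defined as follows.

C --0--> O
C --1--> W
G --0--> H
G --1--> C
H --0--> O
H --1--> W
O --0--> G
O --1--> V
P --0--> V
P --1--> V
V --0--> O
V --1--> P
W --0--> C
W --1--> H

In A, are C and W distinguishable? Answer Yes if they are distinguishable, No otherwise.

Yes

Initial partition by acceptance: {C,H,V} | {G,O,P,W}.
Refine {G,O,P,W} on symbol 0: members go to different blocks, giving {G,P,W} and {O}.
No further refinement is possible. Final partition (3 blocks): {C,H,V} | {G,P,W} | {O}.
C and W end up in different blocks, so they are distinguishable. For instance, the string 'ε' is accepted from only C.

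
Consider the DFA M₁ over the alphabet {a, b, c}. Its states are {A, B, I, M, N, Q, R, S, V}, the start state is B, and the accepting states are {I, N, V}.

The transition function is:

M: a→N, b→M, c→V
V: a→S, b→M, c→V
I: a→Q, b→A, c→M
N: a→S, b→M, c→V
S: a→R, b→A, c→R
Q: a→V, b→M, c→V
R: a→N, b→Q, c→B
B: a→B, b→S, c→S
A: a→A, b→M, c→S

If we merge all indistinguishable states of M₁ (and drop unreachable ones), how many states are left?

First remove the unreachable states {I}; 8 states remain.
P0 = {N,V} | {A,B,M,Q,R,S}.
Refine {A,B,M,Q,R,S} on symbol a: members go to different blocks, giving {A,B,S} and {M,Q,R}.
Split {A,B,S} by δ(·,a) → {A,B} and {S}.
Refine {A,B} on symbol b: members go to different blocks, giving {A} and {B}.
On input c, block {M,Q,R} splits into {M,Q} and {R}.
No further refinement is possible. Final partition (6 blocks): {N,V} | {A} | {M,Q} | {S} | {B} | {R}.

6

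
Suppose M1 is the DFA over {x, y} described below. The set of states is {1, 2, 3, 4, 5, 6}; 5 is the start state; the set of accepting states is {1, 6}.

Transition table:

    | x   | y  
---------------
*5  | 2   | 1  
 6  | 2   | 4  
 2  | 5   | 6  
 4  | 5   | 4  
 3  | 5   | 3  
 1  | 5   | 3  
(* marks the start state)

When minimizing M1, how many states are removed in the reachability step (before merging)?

Exploring from 5, all states are eventually visited, so none are unreachable.

0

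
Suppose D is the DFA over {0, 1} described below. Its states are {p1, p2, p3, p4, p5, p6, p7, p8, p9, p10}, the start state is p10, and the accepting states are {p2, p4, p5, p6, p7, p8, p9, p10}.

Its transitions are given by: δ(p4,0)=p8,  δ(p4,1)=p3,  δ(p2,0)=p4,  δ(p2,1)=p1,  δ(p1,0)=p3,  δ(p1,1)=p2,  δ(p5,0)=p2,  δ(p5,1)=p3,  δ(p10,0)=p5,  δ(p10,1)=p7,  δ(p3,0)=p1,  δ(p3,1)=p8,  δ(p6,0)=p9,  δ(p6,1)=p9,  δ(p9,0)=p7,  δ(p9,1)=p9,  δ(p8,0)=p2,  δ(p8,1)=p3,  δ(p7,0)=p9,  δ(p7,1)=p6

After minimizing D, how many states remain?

All states are reachable from the start state.
P0 = {p2,p4,p5,p6,p7,p8,p9,p10} | {p1,p3}.
Refine {p2,p4,p5,p6,p7,p8,p9,p10} on symbol 1: members go to different blocks, giving {p2,p4,p5,p8} and {p6,p7,p9,p10}.
On input 0, block {p6,p7,p9,p10} splits into {p6,p7,p9} and {p10}.
Stable partition: {p2,p4,p5,p8} | {p1,p3} | {p6,p7,p9} | {p10} — 4 equivalence classes.

4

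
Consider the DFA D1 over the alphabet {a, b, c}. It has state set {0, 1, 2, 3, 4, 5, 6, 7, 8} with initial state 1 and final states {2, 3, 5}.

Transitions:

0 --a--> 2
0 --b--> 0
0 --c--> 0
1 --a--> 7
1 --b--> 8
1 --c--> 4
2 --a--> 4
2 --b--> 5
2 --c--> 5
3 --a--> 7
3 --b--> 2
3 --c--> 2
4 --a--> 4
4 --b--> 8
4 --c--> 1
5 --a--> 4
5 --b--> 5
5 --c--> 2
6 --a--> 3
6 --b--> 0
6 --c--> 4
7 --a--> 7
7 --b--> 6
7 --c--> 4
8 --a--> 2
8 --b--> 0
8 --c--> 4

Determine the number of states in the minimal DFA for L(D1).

Start with accepting vs non-accepting: {2,3,5} | {0,1,4,6,7,8}.
Split {0,1,4,6,7,8} by δ(·,a) → {0,6,8} and {1,4,7}.
Split {0,6,8} by δ(·,c) → {6,8} and {0}.
The partition is now stable with 4 blocks: {2,3,5} | {6,8} | {1,4,7} | {0}.

4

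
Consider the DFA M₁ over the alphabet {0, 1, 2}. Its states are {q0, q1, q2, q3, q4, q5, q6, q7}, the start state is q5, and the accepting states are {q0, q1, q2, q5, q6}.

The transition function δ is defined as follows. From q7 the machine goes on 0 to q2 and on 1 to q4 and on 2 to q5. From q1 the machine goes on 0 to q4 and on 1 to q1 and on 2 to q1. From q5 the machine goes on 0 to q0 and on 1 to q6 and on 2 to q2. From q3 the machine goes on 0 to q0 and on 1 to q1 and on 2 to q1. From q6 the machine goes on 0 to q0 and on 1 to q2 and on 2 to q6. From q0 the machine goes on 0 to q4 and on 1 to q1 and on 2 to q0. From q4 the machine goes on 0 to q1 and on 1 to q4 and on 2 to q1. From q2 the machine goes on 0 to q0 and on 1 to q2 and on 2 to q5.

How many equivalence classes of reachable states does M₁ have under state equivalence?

3

States {q3,q7} cannot be reached from the start state, so discard them.
P0 = {q0,q1,q2,q5,q6} | {q4}.
On input 0, block {q0,q1,q2,q5,q6} splits into {q2,q5,q6} and {q0,q1}.
No further refinement is possible. Final partition (3 blocks): {q2,q5,q6} | {q4} | {q0,q1}.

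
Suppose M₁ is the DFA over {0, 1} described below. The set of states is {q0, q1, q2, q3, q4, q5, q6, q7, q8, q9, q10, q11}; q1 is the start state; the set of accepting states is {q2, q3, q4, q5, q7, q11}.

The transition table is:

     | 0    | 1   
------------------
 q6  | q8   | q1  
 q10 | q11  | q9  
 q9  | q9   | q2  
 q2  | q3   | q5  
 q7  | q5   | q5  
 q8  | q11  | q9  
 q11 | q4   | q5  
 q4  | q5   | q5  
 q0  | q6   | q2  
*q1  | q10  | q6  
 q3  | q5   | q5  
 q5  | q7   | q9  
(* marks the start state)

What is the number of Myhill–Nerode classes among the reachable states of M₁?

Reachable states from the start: {q1,q2,q3,q4,q5,q6,q7,q8,q9,q10,q11}. Unreachable: {q0} — drop them.
Start with accepting vs non-accepting: {q2,q3,q4,q5,q7,q11} | {q1,q6,q8,q9,q10}.
On input 1, block {q2,q3,q4,q5,q7,q11} splits into {q2,q3,q4,q7,q11} and {q5}.
Refine {q2,q3,q4,q7,q11} on symbol 0: members go to different blocks, giving {q3,q4,q7} and {q2,q11}.
On input 0, block {q1,q6,q8,q9,q10} splits into {q1,q6,q9} and {q8,q10}.
On input 0, block {q1,q6,q9} splits into {q1,q6} and {q9}.
The partition is now stable with 6 blocks: {q3,q4,q7} | {q1,q6} | {q5} | {q2,q11} | {q8,q10} | {q9}.

6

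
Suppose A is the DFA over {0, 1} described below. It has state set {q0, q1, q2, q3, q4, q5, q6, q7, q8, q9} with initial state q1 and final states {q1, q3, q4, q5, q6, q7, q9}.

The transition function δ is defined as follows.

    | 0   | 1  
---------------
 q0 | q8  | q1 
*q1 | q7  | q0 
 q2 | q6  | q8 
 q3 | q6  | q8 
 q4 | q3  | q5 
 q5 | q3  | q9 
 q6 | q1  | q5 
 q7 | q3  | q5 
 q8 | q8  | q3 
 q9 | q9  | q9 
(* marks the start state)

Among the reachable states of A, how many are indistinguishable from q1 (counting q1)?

Reachable states from the start: {q0,q1,q3,q5,q6,q7,q8,q9}. Unreachable: {q2,q4} — drop them.
Start with accepting vs non-accepting: {q1,q3,q5,q6,q7,q9} | {q0,q8}.
Split {q1,q3,q5,q6,q7,q9} by δ(·,1) → {q5,q6,q7,q9} and {q1,q3}.
Split {q5,q6,q7,q9} by δ(·,0) → {q5,q6,q7} and {q9}.
On input 1, block {q5,q6,q7} splits into {q6,q7} and {q5}.
No further refinement is possible. Final partition (5 blocks): {q6,q7} | {q0,q8} | {q1,q3} | {q9} | {q5}.
The equivalence class containing q1 is {q1,q3}, of size 2.

2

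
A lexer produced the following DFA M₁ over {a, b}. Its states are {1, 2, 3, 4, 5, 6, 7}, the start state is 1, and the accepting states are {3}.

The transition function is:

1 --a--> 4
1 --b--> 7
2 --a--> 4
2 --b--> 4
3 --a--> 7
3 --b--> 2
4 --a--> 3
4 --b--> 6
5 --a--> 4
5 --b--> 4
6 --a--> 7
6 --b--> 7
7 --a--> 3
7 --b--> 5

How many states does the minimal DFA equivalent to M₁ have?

Start with accepting vs non-accepting: {3} | {1,2,4,5,6,7}.
On input a, block {1,2,4,5,6,7} splits into {1,2,5,6} and {4,7}.
Stable partition: {3} | {1,2,5,6} | {4,7} — 3 equivalence classes.

3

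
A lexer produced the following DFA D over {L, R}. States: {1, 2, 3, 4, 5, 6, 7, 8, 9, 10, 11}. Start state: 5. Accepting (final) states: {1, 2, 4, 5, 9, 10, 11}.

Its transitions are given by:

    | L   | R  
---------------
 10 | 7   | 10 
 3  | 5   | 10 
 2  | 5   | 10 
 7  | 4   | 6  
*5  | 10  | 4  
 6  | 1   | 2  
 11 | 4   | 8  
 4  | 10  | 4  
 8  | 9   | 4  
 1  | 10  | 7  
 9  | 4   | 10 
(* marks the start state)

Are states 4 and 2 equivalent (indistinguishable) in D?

Reachable states from the start: {1,2,4,5,6,7,10}. Unreachable: {3,8,9,11} — drop them.
P0 = {1,2,4,5,10} | {6,7}.
Refine {1,2,4,5,10} on symbol L: members go to different blocks, giving {1,2,4,5} and {10}.
Split {1,2,4,5} by δ(·,L) → {1,4,5} and {2}.
Refine {1,4,5} on symbol R: members go to different blocks, giving {4,5} and {1}.
Split {6,7} by δ(·,L) → {6} and {7}.
Stable partition: {4,5} | {6} | {10} | {2} | {1} | {7} — 6 equivalence classes.
4 and 2 end up in different blocks, so they are distinguishable. For instance, the string 'LL' is accepted from only 2.

No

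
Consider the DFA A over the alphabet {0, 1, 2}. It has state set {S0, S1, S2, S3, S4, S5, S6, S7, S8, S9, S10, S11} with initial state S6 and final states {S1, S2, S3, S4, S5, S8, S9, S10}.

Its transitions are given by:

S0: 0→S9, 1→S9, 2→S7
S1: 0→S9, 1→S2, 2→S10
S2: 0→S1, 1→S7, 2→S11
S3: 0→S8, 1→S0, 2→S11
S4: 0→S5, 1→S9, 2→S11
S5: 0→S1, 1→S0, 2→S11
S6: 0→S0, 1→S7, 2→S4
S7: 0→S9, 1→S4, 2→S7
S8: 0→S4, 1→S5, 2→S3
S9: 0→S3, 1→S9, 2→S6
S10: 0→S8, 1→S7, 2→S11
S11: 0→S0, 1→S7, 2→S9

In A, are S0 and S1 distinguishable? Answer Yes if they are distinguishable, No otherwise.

Yes

Start with accepting vs non-accepting: {S1,S2,S3,S4,S5,S8,S9,S10} | {S0,S6,S7,S11}.
Refine {S1,S2,S3,S4,S5,S8,S9,S10} on symbol 1: members go to different blocks, giving {S1,S4,S8,S9} and {S2,S3,S5,S10}.
On input 0, block {S1,S4,S8,S9} splits into {S1,S8} and {S4,S9}.
On input 0, block {S0,S6,S7,S11} splits into {S0,S7} and {S6,S11}.
No further refinement is possible. Final partition (5 blocks): {S1,S8} | {S0,S7} | {S2,S3,S5,S10} | {S4,S9} | {S6,S11}.
S0 and S1 end up in different blocks, so they are distinguishable. For instance, the string 'ε' is accepted from only S1.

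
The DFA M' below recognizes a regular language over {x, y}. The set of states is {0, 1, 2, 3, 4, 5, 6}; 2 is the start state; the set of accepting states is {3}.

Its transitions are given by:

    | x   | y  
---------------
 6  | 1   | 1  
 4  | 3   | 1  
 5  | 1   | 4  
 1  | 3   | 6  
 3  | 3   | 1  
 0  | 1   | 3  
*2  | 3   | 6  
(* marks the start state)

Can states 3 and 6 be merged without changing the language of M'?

No

States {0,4,5} cannot be reached from the start state, so discard them.
Initial partition by acceptance: {3} | {1,2,6}.
On input x, block {1,2,6} splits into {1,2} and {6}.
No further refinement is possible. Final partition (3 blocks): {3} | {1,2} | {6}.
3 and 6 end up in different blocks, so they are distinguishable. For instance, the string 'ε' is accepted from only 3.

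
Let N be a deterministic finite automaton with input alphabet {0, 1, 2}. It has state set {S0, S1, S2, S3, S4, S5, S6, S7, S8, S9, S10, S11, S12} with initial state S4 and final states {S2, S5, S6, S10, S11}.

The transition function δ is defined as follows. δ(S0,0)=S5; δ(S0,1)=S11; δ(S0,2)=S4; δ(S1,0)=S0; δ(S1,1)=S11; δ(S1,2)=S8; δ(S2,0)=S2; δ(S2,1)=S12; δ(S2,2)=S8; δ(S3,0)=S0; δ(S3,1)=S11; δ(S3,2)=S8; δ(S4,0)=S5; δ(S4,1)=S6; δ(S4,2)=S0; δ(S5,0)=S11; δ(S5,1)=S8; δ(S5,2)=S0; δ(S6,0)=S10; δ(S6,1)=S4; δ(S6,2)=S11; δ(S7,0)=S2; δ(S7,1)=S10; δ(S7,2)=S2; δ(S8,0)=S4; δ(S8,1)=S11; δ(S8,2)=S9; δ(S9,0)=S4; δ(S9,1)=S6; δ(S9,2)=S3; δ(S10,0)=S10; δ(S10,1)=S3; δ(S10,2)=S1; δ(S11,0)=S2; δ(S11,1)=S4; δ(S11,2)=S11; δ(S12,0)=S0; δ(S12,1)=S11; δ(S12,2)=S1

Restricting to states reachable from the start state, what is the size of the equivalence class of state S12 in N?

Reachable states from the start: {S0,S1,S2,S3,S4,S5,S6,S8,S9,S10,S11,S12}. Unreachable: {S7} — drop them.
Start with accepting vs non-accepting: {S2,S5,S6,S10,S11} | {S0,S1,S3,S4,S8,S9,S12}.
On input 2, block {S2,S5,S6,S10,S11} splits into {S2,S5,S10} and {S6,S11}.
Split {S2,S5,S10} by δ(·,0) → {S2,S10} and {S5}.
Refine {S0,S1,S3,S4,S8,S9,S12} on symbol 0: members go to different blocks, giving {S1,S3,S8,S9,S12} and {S0,S4}.
No further refinement is possible. Final partition (5 blocks): {S2,S10} | {S1,S3,S8,S9,S12} | {S6,S11} | {S5} | {S0,S4}.
State S12 belongs to the block {S1,S3,S8,S9,S12}, which has 5 states.

5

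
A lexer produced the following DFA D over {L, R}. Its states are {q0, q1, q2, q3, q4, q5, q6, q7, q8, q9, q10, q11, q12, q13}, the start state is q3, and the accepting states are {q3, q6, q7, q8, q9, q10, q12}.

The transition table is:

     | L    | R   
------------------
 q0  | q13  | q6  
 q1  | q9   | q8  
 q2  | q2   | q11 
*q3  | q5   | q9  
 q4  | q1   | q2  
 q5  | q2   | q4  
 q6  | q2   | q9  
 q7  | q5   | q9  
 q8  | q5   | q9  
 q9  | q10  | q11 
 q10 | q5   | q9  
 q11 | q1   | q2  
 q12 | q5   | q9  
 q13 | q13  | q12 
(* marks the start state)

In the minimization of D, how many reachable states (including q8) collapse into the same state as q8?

3

States {q0,q6,q7,q12,q13} cannot be reached from the start state, so discard them.
Start with accepting vs non-accepting: {q3,q8,q9,q10} | {q1,q2,q4,q5,q11}.
Split {q3,q8,q9,q10} by δ(·,L) → {q3,q8,q10} and {q9}.
Refine {q1,q2,q4,q5,q11} on symbol L: members go to different blocks, giving {q2,q4,q5,q11} and {q1}.
On input L, block {q2,q4,q5,q11} splits into {q2,q5} and {q4,q11}.
Stable partition: {q3,q8,q10} | {q2,q5} | {q9} | {q1} | {q4,q11} — 5 equivalence classes.
The equivalence class containing q8 is {q3,q8,q10}, of size 3.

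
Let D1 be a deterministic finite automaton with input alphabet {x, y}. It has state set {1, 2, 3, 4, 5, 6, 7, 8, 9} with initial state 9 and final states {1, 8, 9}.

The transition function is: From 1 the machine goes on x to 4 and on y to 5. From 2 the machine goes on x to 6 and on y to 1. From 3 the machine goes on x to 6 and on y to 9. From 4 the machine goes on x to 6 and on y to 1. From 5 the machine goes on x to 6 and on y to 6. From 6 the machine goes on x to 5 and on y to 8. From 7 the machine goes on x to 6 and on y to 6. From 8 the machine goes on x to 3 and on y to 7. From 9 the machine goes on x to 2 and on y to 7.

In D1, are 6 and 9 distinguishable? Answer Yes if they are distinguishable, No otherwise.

All states are reachable from the start state.
Start with accepting vs non-accepting: {1,8,9} | {2,3,4,5,6,7}.
On input y, block {2,3,4,5,6,7} splits into {2,3,4,6} and {5,7}.
Split {2,3,4,6} by δ(·,x) → {2,3,4} and {6}.
The partition is now stable with 4 blocks: {1,8,9} | {2,3,4} | {5,7} | {6}.
6 and 9 end up in different blocks, so they are distinguishable. For instance, the string 'ε' is accepted from only 9.

Yes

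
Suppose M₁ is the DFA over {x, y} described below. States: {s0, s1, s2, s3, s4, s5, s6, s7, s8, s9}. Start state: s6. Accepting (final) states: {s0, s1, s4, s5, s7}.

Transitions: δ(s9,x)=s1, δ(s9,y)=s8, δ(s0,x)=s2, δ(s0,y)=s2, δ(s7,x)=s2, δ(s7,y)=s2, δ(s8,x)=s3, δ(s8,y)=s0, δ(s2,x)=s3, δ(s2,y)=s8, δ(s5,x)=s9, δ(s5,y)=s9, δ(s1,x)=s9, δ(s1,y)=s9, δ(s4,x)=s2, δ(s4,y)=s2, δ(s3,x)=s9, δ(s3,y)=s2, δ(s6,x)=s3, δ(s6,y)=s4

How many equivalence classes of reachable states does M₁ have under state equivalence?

First remove the unreachable states {s5,s7}; 8 states remain.
Initial partition by acceptance: {s0,s1,s4} | {s2,s3,s6,s8,s9}.
Split {s2,s3,s6,s8,s9} by δ(·,x) → {s2,s3,s6,s8} and {s9}.
Refine {s0,s1,s4} on symbol x: members go to different blocks, giving {s0,s4} and {s1}.
Split {s2,s3,s6,s8} by δ(·,x) → {s2,s6,s8} and {s3}.
On input y, block {s2,s6,s8} splits into {s6,s8} and {s2}.
The partition is now stable with 6 blocks: {s0,s4} | {s6,s8} | {s9} | {s1} | {s3} | {s2}.

6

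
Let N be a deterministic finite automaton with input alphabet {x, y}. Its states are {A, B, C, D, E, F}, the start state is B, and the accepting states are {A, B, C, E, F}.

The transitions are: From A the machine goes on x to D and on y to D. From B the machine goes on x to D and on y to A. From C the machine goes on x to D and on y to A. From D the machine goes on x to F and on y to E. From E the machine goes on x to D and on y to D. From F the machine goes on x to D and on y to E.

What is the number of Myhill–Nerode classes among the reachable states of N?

First remove the unreachable states {C}; 5 states remain.
Start with accepting vs non-accepting: {A,B,E,F} | {D}.
Refine {A,B,E,F} on symbol y: members go to different blocks, giving {A,E} and {B,F}.
No further refinement is possible. Final partition (3 blocks): {A,E} | {D} | {B,F}.

3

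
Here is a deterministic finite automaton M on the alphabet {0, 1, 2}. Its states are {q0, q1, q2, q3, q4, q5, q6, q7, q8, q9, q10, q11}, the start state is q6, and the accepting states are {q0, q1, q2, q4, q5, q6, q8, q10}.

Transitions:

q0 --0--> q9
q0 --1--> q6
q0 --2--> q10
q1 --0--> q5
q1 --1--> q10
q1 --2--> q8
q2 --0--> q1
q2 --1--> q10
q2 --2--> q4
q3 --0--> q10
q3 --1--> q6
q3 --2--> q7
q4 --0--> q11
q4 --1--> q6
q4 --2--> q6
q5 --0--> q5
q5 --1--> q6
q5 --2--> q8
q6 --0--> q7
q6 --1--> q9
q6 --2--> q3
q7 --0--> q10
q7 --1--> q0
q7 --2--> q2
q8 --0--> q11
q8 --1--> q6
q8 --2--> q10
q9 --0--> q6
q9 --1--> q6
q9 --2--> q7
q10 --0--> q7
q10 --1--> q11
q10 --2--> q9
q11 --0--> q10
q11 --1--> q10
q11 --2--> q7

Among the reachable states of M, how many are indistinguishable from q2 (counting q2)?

3

P0 = {q0,q1,q2,q4,q5,q6,q8,q10} | {q3,q7,q9,q11}.
Refine {q0,q1,q2,q4,q5,q6,q8,q10} on symbol 0: members go to different blocks, giving {q0,q4,q6,q8,q10} and {q1,q2,q5}.
On input 1, block {q0,q4,q6,q8,q10} splits into {q0,q4,q8} and {q6,q10}.
On input 1, block {q3,q7,q9,q11} splits into {q3,q9,q11} and {q7}.
The partition is now stable with 5 blocks: {q0,q4,q8} | {q3,q9,q11} | {q1,q2,q5} | {q6,q10} | {q7}.
The equivalence class containing q2 is {q1,q2,q5}, of size 3.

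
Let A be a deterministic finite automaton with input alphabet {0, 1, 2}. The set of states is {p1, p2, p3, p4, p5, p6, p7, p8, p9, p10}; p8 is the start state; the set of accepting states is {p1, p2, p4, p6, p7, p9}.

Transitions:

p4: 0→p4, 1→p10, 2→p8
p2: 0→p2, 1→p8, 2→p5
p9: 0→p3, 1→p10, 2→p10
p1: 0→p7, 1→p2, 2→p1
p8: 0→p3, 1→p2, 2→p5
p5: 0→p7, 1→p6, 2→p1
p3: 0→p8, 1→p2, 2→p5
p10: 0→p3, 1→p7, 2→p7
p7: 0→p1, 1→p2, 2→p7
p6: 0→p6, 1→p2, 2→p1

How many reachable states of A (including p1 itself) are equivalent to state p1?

3

Reachable states from the start: {p1,p2,p3,p5,p6,p7,p8}. Unreachable: {p4,p9,p10} — drop them.
Initial partition by acceptance: {p1,p2,p6,p7} | {p3,p5,p8}.
Split {p1,p2,p6,p7} by δ(·,1) → {p1,p6,p7} and {p2}.
On input 0, block {p3,p5,p8} splits into {p3,p8} and {p5}.
Stable partition: {p1,p6,p7} | {p3,p8} | {p2} | {p5} — 4 equivalence classes.
State p1 belongs to the block {p1,p6,p7}, which has 3 states.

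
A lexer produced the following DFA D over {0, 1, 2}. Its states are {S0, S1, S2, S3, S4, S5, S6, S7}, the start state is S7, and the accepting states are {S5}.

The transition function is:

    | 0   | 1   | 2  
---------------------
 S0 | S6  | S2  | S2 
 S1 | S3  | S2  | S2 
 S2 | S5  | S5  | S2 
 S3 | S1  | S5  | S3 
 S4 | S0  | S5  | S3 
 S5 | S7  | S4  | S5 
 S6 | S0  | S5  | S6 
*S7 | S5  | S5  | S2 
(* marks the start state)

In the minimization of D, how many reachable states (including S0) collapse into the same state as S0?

All states are reachable from the start state.
Start with accepting vs non-accepting: {S5} | {S0,S1,S2,S3,S4,S6,S7}.
Split {S0,S1,S2,S3,S4,S6,S7} by δ(·,0) → {S0,S1,S3,S4,S6} and {S2,S7}.
Refine {S0,S1,S3,S4,S6} on symbol 1: members go to different blocks, giving {S3,S4,S6} and {S0,S1}.
No further refinement is possible. Final partition (4 blocks): {S5} | {S3,S4,S6} | {S2,S7} | {S0,S1}.
The equivalence class containing S0 is {S0,S1}, of size 2.

2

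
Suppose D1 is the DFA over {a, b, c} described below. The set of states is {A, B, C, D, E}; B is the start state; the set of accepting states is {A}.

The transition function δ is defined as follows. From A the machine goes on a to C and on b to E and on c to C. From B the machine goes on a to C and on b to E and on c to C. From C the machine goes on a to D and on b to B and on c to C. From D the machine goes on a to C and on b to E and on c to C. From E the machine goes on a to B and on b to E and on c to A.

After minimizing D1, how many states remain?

4

Every state is reachable, so we keep all 5.
Initial partition by acceptance: {A} | {B,C,D,E}.
Split {B,C,D,E} by δ(·,c) → {B,C,D} and {E}.
Split {B,C,D} by δ(·,b) → {B,D} and {C}.
Stable partition: {A} | {B,D} | {E} | {C} — 4 equivalence classes.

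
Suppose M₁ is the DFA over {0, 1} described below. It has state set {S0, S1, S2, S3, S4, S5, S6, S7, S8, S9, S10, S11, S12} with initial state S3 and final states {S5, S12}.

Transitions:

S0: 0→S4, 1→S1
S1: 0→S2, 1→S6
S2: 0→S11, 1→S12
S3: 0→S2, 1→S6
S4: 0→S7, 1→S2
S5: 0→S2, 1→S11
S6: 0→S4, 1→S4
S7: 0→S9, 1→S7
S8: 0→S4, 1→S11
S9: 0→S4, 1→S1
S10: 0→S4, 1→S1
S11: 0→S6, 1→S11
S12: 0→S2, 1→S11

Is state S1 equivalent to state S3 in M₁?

Yes

First remove the unreachable states {S0,S5,S8,S10}; 9 states remain.
Start with accepting vs non-accepting: {S12} | {S1,S2,S3,S4,S6,S7,S9,S11}.
Refine {S1,S2,S3,S4,S6,S7,S9,S11} on symbol 1: members go to different blocks, giving {S1,S3,S4,S6,S7,S9,S11} and {S2}.
Split {S1,S3,S4,S6,S7,S9,S11} by δ(·,0) → {S4,S6,S7,S9,S11} and {S1,S3}.
On input 1, block {S4,S6,S7,S9,S11} splits into {S6,S7,S11} and {S4} and {S9}.
Refine {S6,S7,S11} on symbol 0: members go to different blocks, giving {S6} and {S7} and {S11}.
Stable partition: {S12} | {S6} | {S2} | {S1,S3} | {S4} | {S9} | {S7} | {S11} — 8 equivalence classes.
S1 and S3 lie in the same block of the stable partition, so they are equivalent — no string distinguishes them.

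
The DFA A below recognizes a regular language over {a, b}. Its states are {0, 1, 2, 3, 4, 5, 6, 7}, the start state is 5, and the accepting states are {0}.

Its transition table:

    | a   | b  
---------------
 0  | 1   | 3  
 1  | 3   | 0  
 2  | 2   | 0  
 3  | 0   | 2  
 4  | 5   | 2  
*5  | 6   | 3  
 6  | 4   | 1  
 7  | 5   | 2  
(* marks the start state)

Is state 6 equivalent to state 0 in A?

No

Reachable states from the start: {0,1,2,3,4,5,6}. Unreachable: {7} — drop them.
P0 = {0} | {1,2,3,4,5,6}.
On input a, block {1,2,3,4,5,6} splits into {1,2,4,5,6} and {3}.
Split {1,2,4,5,6} by δ(·,a) → {2,4,5,6} and {1}.
Split {2,4,5,6} by δ(·,b) → {2} and {4} and {5} and {6}.
No further refinement is possible. Final partition (7 blocks): {0} | {2} | {3} | {1} | {4} | {5} | {6}.
6 and 0 end up in different blocks, so they are distinguishable. For instance, the string 'ε' is accepted from only 0.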